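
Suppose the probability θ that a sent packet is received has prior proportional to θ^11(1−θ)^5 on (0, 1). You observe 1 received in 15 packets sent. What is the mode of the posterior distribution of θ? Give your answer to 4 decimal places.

The prior density ∝ θ^11(1−θ)^5 is the kernel of Beta(12, 6).
Data: 1 success in 15 trials. The binomial likelihood contributes θ(1−θ)^14, so the posterior is Beta(12+1, 6+14) = Beta(13, 20).
For Beta(a, b) with a, b > 1 the mode is (a−1)/(a+b−2) = 12/31 ≈ 0.3871.

θ̂_MAP = 0.3871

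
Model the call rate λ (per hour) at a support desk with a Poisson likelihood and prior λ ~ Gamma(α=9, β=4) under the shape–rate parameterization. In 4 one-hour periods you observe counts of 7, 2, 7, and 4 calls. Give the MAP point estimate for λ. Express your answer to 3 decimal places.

Σxᵢ = 7+2+7+4 = 20, with n = 4.
Posterior ∝ λ^8e^(−4λ) · λ^20e^(−4λ) = λ^28e^(−8λ), i.e. Gamma(shape=29, rate=8).
The mode of a Gamma(a, b) with a ≥ 1 (shape–rate) is (a−1)/b = 28/8 ≈ 3.500.

λ̂_MAP = 3.500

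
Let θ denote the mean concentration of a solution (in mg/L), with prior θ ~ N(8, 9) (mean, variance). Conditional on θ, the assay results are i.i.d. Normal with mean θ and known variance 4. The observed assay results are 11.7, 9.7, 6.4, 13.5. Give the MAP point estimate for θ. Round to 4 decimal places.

θ̂_MAP = 10.0925

n = 4; x̄ = (11.7 + 9.7 + 6.4 + 13.5)/4 = 41.3/4 = 10.325.
For a Normal prior and Normal likelihood with known variance, the posterior is Normal; its mode equals its mean, the precision-weighted average.
Prior precision 1/σ₀² = 1/9; data precision n/σ² = 4/4 = 1.
θ̂ = ((1/9)·8 + 1·10.325) / (1/9 + 1) = (4037/360)/(10/9) = 10.0925.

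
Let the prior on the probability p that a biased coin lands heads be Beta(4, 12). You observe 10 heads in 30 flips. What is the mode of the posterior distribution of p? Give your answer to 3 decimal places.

p̂_MAP = 0.295

Prior: Beta(4, 12).
Data: 10 successes in 30 trials. The binomial likelihood contributes p^10(1−p)^20, so the posterior is Beta(4+10, 12+20) = Beta(14, 32).
For Beta(a, b) with a, b > 1 the mode is (a−1)/(a+b−2) = 13/44 ≈ 0.295.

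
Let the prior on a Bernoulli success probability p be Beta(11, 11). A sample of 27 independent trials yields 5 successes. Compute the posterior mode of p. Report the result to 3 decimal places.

p̂_MAP = 0.319

Prior: Beta(11, 11).
Data: 5 successes in 27 trials. The binomial likelihood contributes p^5(1−p)^22, so the posterior is Beta(11+5, 11+22) = Beta(16, 33).
For Beta(a, b) with a, b > 1 the mode is (a−1)/(a+b−2) = 15/47 ≈ 0.319.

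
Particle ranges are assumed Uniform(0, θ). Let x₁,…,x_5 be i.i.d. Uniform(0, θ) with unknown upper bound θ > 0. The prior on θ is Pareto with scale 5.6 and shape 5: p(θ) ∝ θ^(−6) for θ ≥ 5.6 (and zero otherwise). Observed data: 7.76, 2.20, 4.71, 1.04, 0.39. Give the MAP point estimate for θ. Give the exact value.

θ̂_MAP = 7.76

The Uniform(0, θ) likelihood is θ^(−n) for θ ≥ max(xᵢ), zero otherwise. Here max(xᵢ) = 7.76.
Posterior ∝ θ^(−6) · θ^(−5) = θ^(−11) on θ ≥ max(5.6, 7.76) = 7.76.
This density is strictly decreasing in θ, so the posterior mode lies at the lower boundary of the support.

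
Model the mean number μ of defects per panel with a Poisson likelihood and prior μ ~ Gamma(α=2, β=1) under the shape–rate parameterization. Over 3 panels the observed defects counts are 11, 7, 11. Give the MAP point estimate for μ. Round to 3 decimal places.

μ̂_MAP = 7.500

Σxᵢ = 11+7+11 = 29, with n = 3.
Posterior ∝ μe^(−1μ) · μ^29e^(−3μ) = μ^30e^(−4μ), i.e. Gamma(shape=31, rate=4).
The mode of a Gamma(a, b) with a ≥ 1 (shape–rate) is (a−1)/b = 30/4 ≈ 7.500.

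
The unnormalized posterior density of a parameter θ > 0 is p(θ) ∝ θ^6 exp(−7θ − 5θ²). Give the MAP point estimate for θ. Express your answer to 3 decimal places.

θ̂_MAP = 0.500

ℓ'(θ) = 6/θ − 7 − 10θ. Setting this to zero and multiplying by θ: 10θ² + 7θ − 6 = 0.
θ = (−7 + √(7² + 4·10·6)) / (2·10) = (−7 + √289) / 20 = (−7 + 17)/20 = 1/2.
ℓ''(θ) = −6/θ² − 10 < 0, confirming a maximum.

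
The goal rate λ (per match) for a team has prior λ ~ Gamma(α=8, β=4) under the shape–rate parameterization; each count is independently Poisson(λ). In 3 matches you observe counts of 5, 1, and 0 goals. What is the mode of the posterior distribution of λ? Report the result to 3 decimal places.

λ̂_MAP = 1.857

Σxᵢ = 5+1+0 = 6, with n = 3.
Posterior ∝ λ^7e^(−4λ) · λ^6e^(−3λ) = λ^13e^(−7λ), i.e. Gamma(shape=14, rate=7).
The mode of a Gamma(a, b) with a ≥ 1 (shape–rate) is (a−1)/b = 13/7 ≈ 1.857.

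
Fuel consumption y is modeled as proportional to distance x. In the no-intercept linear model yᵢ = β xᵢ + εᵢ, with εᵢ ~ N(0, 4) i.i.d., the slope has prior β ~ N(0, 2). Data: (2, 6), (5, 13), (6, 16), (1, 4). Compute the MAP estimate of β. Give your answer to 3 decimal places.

β̂_MAP = 2.603

log p(β | y) = −Σ(yᵢ − βxᵢ)²/(2·4) − β²/(2·2) + const.
Setting the derivative to zero: Σxᵢ(yᵢ − βxᵢ)/4 − β/2 = 0, so β = Σxᵢyᵢ / (Σxᵢ² + σ²/τ²).
Σxᵢyᵢ = 2·6 + 5·13 + 6·16 + 1·4 = 177; Σxᵢ² = 66; σ²/τ² = 2.
β̂_MAP = 177 / (66 + 2) = 177/68 ≈ 2.603.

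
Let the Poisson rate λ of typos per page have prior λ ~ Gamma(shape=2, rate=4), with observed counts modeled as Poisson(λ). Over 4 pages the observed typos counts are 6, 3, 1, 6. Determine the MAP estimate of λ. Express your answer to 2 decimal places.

Σxᵢ = 6+3+1+6 = 16, with n = 4.
Posterior ∝ λe^(−4λ) · λ^16e^(−4λ) = λ^17e^(−8λ), i.e. Gamma(shape=18, rate=8).
The mode of a Gamma(a, b) with a ≥ 1 (shape–rate) is (a−1)/b = 17/8 ≈ 2.13.

λ̂_MAP = 2.13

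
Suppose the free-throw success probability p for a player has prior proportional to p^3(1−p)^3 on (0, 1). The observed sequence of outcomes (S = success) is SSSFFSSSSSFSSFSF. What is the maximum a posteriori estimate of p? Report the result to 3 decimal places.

The prior density ∝ p^3(1−p)^3 is the kernel of Beta(4, 4).
Data: 11 successes in 16 trials (from the sequence). The binomial likelihood contributes p^11(1−p)^5, so the posterior is Beta(4+11, 4+5) = Beta(15, 9).
For Beta(a, b) with a, b > 1 the mode is (a−1)/(a+b−2) = 14/22 ≈ 0.636.

p̂_MAP = 0.636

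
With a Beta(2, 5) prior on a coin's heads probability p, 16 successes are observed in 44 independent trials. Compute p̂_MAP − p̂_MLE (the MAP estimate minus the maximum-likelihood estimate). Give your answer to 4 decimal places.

Posterior is Beta(18, 33); MAP = (18−1)/(51−2) = 17/49 ≈ 0.34694.
MLE ignores the prior: p̂_MLE = k/n = 16/44 ≈ 0.36364.
Difference = 17/49 − 16/44 = -9/539 ≈ -0.0167.

MAP − MLE = -0.0167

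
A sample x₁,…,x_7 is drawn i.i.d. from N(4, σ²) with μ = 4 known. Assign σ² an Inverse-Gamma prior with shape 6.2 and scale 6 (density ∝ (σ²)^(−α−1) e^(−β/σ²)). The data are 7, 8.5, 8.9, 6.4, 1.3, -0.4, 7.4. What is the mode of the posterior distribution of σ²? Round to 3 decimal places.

Sum of squared deviations about the known mean: SS = (7−4)² + (8.5−4)² + (8.9−4)² + (6.4−4)² + (1.3−4)² + (-0.4−4)² + (7.4−4)² = 97.23.
The Normal likelihood contributes (σ²)^(−n/2) exp(−SS/(2σ²)), so the posterior is Inverse-Gamma(α + n/2, β + SS/2) = Inverse-Gamma(9.7, 54.615).
The mode of Inverse-Gamma(a, b) is b/(a+1) = 54.615/10.7 ≈ 5.104.

σ̂²_MAP = 5.104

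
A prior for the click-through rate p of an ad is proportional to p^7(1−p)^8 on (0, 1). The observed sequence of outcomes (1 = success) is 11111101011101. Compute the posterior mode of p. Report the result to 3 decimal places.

p̂_MAP = 0.621

The prior density ∝ p^7(1−p)^8 is the kernel of Beta(8, 9).
Data: 11 successes in 14 trials (from the sequence). The binomial likelihood contributes p^11(1−p)^3, so the posterior is Beta(8+11, 9+3) = Beta(19, 12).
For Beta(a, b) with a, b > 1 the mode is (a−1)/(a+b−2) = 18/29 ≈ 0.621.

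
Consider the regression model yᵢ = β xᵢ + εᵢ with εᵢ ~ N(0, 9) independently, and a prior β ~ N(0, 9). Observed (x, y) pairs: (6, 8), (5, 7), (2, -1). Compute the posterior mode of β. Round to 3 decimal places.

log p(β | y) = −Σ(yᵢ − βxᵢ)²/(2·9) − β²/(2·9) + const.
Setting the derivative to zero: Σxᵢ(yᵢ − βxᵢ)/9 − β/9 = 0, so β = Σxᵢyᵢ / (Σxᵢ² + σ²/τ²).
Σxᵢyᵢ = 6·8 + 5·7 + 2·(-1) = 81; Σxᵢ² = 65; σ²/τ² = 1.
β̂_MAP = 81 / (65 + 1) = 81/66 ≈ 1.227.

β̂_MAP = 1.227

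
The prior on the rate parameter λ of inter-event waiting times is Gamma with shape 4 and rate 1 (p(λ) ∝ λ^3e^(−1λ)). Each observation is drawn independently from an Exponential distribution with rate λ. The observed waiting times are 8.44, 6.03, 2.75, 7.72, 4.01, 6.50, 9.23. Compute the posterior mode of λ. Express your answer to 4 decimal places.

λ̂_MAP = 0.2189

The Exponential(rate=λ) likelihood is ∝ λ^n e^(−λΣtᵢ). Here n = 7 and Σtᵢ = 8.44 + 6.03 + 2.75 + 7.72 + 4.01 + 6.50 + 9.23 = 44.68.
Posterior ∝ λ^3e^(−1λ) · λ^7e^(−44.68λ) = λ^10e^(−45.68λ), i.e. Gamma(11, 45.68).
Mode = (a−1)/b = 10/45.68 ≈ 0.2189.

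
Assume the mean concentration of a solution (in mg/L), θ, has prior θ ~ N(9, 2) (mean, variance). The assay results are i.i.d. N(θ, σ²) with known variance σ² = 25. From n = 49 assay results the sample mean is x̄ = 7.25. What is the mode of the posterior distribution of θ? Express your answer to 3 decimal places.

θ̂_MAP = 7.606

n = 49, x̄ = 7.25.
For a Normal prior and Normal likelihood with known variance, the posterior is Normal; its mode equals its mean, the precision-weighted average.
Prior precision 1/σ₀² = 1/2 = 0.5; data precision n/σ² = 49/25 = 1.96.
θ̂ = (0.5·9 + 1.96·7.25) / (0.5 + 1.96) = 18.71/2.46 = 1871/246 ≈ 7.606.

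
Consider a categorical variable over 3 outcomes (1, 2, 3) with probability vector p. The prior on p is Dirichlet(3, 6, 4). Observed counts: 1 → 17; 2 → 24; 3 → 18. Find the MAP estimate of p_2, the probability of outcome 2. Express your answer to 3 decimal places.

MAP estimate: 0.420

The posterior is Dirichlet(αᵢ + nᵢ) = Dirichlet(20, 30, 22).
For a Dirichlet(a₁,…,a_K) with all aᵢ > 1, the mode has j-th component (aⱼ − 1)/(Σaᵢ − K).
Here Σaᵢ = 72 and K = 3, so p_2 = (30 − 1)/(72 − 3) = 29/69 ≈ 0.420.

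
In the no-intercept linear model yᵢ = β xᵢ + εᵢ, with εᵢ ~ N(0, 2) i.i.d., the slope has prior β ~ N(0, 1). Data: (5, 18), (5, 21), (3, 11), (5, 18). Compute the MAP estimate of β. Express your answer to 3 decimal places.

β̂_MAP = 3.698

log p(β | y) = −Σ(yᵢ − βxᵢ)²/(2·2) − β²/(2·1) + const.
Setting the derivative to zero: Σxᵢ(yᵢ − βxᵢ)/2 − β/1 = 0, so β = Σxᵢyᵢ / (Σxᵢ² + σ²/τ²).
Σxᵢyᵢ = 5·18 + 5·21 + 3·11 + 5·18 = 318; Σxᵢ² = 84; σ²/τ² = 2.
β̂_MAP = 318 / (84 + 2) = 318/86 ≈ 3.698.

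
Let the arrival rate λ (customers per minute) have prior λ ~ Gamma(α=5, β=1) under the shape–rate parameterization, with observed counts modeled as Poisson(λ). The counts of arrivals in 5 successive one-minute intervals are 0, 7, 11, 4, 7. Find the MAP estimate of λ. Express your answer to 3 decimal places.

Σxᵢ = 0+7+11+4+7 = 29, with n = 5.
Posterior ∝ λ^4e^(−1λ) · λ^29e^(−5λ) = λ^33e^(−6λ), i.e. Gamma(shape=34, rate=6).
The mode of a Gamma(a, b) with a ≥ 1 (shape–rate) is (a−1)/b = 33/6 ≈ 5.500.

λ̂_MAP = 5.500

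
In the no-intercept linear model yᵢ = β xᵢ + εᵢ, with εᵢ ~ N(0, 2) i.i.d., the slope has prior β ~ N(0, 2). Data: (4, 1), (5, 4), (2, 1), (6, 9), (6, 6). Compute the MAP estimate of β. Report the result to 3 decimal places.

log p(β | y) = −Σ(yᵢ − βxᵢ)²/(2·2) − β²/(2·2) + const.
Setting the derivative to zero: Σxᵢ(yᵢ − βxᵢ)/2 − β/2 = 0, so β = Σxᵢyᵢ / (Σxᵢ² + σ²/τ²).
Σxᵢyᵢ = 4·1 + 5·4 + 2·1 + 6·9 + 6·6 = 116; Σxᵢ² = 117; σ²/τ² = 1.
β̂_MAP = 116 / (117 + 1) = 116/118 ≈ 0.983.

β̂_MAP = 0.983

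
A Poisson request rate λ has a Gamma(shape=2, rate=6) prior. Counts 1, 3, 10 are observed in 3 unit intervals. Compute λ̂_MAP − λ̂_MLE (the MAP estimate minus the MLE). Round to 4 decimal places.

Σxᵢ = 14. Posterior is Gamma(16, 9); MAP = (16−1)/9 = 15/9 ≈ 1.66667.
MLE = x̄ = 14/3 ≈ 4.66667.
Difference = 15/9 − 14/3 = -3 ≈ -3.0000.

MAP − MLE = -3.0000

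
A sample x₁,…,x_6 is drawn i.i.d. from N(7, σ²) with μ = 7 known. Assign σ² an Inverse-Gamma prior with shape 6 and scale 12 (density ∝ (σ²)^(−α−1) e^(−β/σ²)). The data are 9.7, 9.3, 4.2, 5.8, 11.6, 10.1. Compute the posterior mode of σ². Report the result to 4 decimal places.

σ̂²_MAP = 3.8315

Sum of squared deviations about the known mean: SS = (9.7−7)² + (9.3−7)² + (4.2−7)² + (5.8−7)² + (11.6−7)² + (10.1−7)² = 52.63.
The Normal likelihood contributes (σ²)^(−n/2) exp(−SS/(2σ²)), so the posterior is Inverse-Gamma(α + n/2, β + SS/2) = Inverse-Gamma(9, 38.315).
The mode of Inverse-Gamma(a, b) is b/(a+1) = 38.315/10 ≈ 3.8315.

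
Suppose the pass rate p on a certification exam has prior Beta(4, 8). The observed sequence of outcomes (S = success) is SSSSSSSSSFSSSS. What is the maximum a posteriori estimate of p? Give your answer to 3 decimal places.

Prior: Beta(4, 8).
Data: 13 successes in 14 trials (from the sequence). The binomial likelihood contributes p^13(1−p)^1, so the posterior is Beta(4+13, 8+1) = Beta(17, 9).
For Beta(a, b) with a, b > 1 the mode is (a−1)/(a+b−2) = 16/24 ≈ 0.667.

p̂_MAP = 0.667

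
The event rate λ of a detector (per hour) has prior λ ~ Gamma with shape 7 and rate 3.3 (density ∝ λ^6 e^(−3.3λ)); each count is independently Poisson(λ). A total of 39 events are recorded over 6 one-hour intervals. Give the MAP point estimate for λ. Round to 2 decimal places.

Σxᵢ = 39, n = 6.
Posterior ∝ λ^6e^(−3.3λ) · λ^39e^(−6λ) = λ^45e^(−9.3λ), i.e. Gamma(shape=46, rate=9.3).
The mode of a Gamma(a, b) with a ≥ 1 (shape–rate) is (a−1)/b = 45/9.3 ≈ 4.84.

λ̂_MAP = 4.84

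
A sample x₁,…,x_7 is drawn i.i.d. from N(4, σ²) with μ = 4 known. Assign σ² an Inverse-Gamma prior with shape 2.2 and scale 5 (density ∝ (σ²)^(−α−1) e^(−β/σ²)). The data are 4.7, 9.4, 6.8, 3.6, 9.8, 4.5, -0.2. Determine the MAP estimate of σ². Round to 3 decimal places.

σ̂²_MAP = 7.401

Sum of squared deviations about the known mean: SS = (4.7−4)² + (9.4−4)² + (6.8−4)² + (3.6−4)² + (9.8−4)² + (4.5−4)² + (-0.2−4)² = 89.18.
The Normal likelihood contributes (σ²)^(−n/2) exp(−SS/(2σ²)), so the posterior is Inverse-Gamma(α + n/2, β + SS/2) = Inverse-Gamma(5.7, 49.59).
The mode of Inverse-Gamma(a, b) is b/(a+1) = 49.59/6.7 ≈ 7.401.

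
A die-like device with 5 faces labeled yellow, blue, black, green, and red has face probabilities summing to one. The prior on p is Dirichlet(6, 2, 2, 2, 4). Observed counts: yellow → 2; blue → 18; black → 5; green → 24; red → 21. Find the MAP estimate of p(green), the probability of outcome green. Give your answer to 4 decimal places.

The posterior is Dirichlet(αᵢ + nᵢ) = Dirichlet(8, 20, 7, 26, 25).
For a Dirichlet(a₁,…,a_K) with all aᵢ > 1, the mode has j-th component (aⱼ − 1)/(Σaᵢ − K).
Here Σaᵢ = 86 and K = 5, so p(green) = (26 − 1)/(86 − 5) = 25/81 ≈ 0.3086.

MAP estimate of p(green) = 0.3086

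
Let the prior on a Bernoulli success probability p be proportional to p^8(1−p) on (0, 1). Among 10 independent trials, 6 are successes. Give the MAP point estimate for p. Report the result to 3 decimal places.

The prior density ∝ p^8(1−p)^1 is the kernel of Beta(9, 2).
Data: 6 successes in 10 trials. The binomial likelihood contributes p^6(1−p)^4, so the posterior is Beta(9+6, 2+4) = Beta(15, 6).
For Beta(a, b) with a, b > 1 the mode is (a−1)/(a+b−2) = 14/19 ≈ 0.737.

p̂_MAP = 0.737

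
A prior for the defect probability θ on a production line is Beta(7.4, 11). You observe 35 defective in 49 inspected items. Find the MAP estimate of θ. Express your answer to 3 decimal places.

θ̂_MAP = 0.633

Prior: Beta(7.4, 11).
Data: 35 successes in 49 trials. The binomial likelihood contributes θ^35(1−θ)^14, so the posterior is Beta(7.4+35, 11+14) = Beta(42.4, 25).
For Beta(a, b) with a, b > 1 the mode is (a−1)/(a+b−2) = 41.4/65.4 ≈ 0.633.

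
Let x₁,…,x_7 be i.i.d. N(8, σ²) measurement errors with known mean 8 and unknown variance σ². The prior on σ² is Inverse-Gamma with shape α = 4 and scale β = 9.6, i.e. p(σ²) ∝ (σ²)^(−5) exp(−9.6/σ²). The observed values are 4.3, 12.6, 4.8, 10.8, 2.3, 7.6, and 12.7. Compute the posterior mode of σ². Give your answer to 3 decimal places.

σ̂²_MAP = 7.463

Sum of squared deviations about the known mean: SS = (4.3−8)² + (12.6−8)² + (4.8−8)² + (10.8−8)² + (2.3−8)² + (7.6−8)² + (12.7−8)² = 107.67.
The Normal likelihood contributes (σ²)^(−n/2) exp(−SS/(2σ²)), so the posterior is Inverse-Gamma(α + n/2, β + SS/2) = Inverse-Gamma(7.5, 63.435).
The mode of Inverse-Gamma(a, b) is b/(a+1) = 63.435/8.5 ≈ 7.463.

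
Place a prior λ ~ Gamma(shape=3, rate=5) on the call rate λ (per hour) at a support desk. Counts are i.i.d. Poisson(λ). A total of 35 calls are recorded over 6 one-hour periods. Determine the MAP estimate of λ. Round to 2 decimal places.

λ̂_MAP = 3.36

Σxᵢ = 35, n = 6.
Posterior ∝ λ^2e^(−5λ) · λ^35e^(−6λ) = λ^37e^(−11λ), i.e. Gamma(shape=38, rate=11).
The mode of a Gamma(a, b) with a ≥ 1 (shape–rate) is (a−1)/b = 37/11 ≈ 3.36.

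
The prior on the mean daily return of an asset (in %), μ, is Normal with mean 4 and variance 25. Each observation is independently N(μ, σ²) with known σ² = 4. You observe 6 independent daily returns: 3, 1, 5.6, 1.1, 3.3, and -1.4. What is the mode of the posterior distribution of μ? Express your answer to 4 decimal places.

n = 6; x̄ = (3 + 1 + 5.6 + 1.1 + 3.3 + (-1.4))/6 = 12.6/6 = 2.1.
For a Normal prior and Normal likelihood with known variance, the posterior is Normal; its mode equals its mean, the precision-weighted average.
Prior precision 1/σ₀² = 1/25 = 0.04; data precision n/σ² = 6/4 = 1.5.
μ̂ = (0.04·4 + 1.5·2.1) / (0.04 + 1.5) = 3.31/1.54 = 331/154 ≈ 2.1494.

μ̂_MAP = 2.1494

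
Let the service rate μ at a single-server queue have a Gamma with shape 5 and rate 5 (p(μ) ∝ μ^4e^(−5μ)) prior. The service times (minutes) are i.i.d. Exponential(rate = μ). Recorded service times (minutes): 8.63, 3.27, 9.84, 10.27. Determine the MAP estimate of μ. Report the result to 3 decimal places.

μ̂_MAP = 0.216

The Exponential(rate=μ) likelihood is ∝ μ^n e^(−μΣtᵢ). Here n = 4 and Σtᵢ = 8.63 + 3.27 + 9.84 + 10.27 = 32.01.
Posterior ∝ μ^4e^(−5μ) · μ^4e^(−32.01μ) = μ^8e^(−37.01μ), i.e. Gamma(9, 37.01).
Mode = (a−1)/b = 8/37.01 ≈ 0.216.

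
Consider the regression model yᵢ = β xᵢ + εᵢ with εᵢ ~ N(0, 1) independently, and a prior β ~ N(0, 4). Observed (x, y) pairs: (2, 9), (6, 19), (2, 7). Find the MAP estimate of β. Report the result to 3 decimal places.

log p(β | y) = −Σ(yᵢ − βxᵢ)²/(2·1) − β²/(2·4) + const.
Setting the derivative to zero: Σxᵢ(yᵢ − βxᵢ)/1 − β/4 = 0, so β = Σxᵢyᵢ / (Σxᵢ² + σ²/τ²).
Σxᵢyᵢ = 2·9 + 6·19 + 2·7 = 146; Σxᵢ² = 44; σ²/τ² = 0.25.
β̂_MAP = 146 / (44 + 0.25) = 146/44.25 ≈ 3.299.

β̂_MAP = 3.299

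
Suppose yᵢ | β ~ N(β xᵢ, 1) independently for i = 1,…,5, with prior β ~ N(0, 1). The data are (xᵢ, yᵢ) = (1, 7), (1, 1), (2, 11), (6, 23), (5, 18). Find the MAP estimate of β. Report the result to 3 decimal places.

β̂_MAP = 3.794

log p(β | y) = −Σ(yᵢ − βxᵢ)²/(2·1) − β²/(2·1) + const.
Setting the derivative to zero: Σxᵢ(yᵢ − βxᵢ)/1 − β/1 = 0, so β = Σxᵢyᵢ / (Σxᵢ² + σ²/τ²).
Σxᵢyᵢ = 1·7 + 1·1 + 2·11 + 6·23 + 5·18 = 258; Σxᵢ² = 67; σ²/τ² = 1.
β̂_MAP = 258 / (67 + 1) = 258/68 ≈ 3.794.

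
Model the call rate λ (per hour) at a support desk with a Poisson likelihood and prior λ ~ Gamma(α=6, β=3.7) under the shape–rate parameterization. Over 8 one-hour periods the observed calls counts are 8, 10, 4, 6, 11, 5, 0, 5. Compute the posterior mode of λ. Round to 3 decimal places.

Σxᵢ = 8+10+4+6+11+5+0+5 = 49, with n = 8.
Posterior ∝ λ^5e^(−3.7λ) · λ^49e^(−8λ) = λ^54e^(−11.7λ), i.e. Gamma(shape=55, rate=11.7).
The mode of a Gamma(a, b) with a ≥ 1 (shape–rate) is (a−1)/b = 54/11.7 ≈ 4.615.

λ̂_MAP = 4.615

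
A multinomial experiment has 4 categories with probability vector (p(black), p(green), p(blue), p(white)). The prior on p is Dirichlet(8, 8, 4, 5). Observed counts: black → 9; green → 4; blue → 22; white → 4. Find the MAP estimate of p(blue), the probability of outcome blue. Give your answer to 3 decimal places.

MAP estimate of p(blue) = 0.417

The posterior is Dirichlet(αᵢ + nᵢ) = Dirichlet(17, 12, 26, 9).
For a Dirichlet(a₁,…,a_K) with all aᵢ > 1, the mode has j-th component (aⱼ − 1)/(Σaᵢ − K).
Here Σaᵢ = 64 and K = 4, so p(blue) = (26 − 1)/(64 − 4) = 25/60 ≈ 0.417.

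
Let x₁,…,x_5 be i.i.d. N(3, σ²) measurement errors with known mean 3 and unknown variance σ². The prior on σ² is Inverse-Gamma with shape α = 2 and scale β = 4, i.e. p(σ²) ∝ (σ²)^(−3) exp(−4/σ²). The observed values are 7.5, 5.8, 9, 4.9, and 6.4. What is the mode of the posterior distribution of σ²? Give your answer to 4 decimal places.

σ̂²_MAP = 7.9327

Sum of squared deviations about the known mean: SS = (7.5−3)² + (5.8−3)² + (9−3)² + (4.9−3)² + (6.4−3)² = 79.26.
The Normal likelihood contributes (σ²)^(−n/2) exp(−SS/(2σ²)), so the posterior is Inverse-Gamma(α + n/2, β + SS/2) = Inverse-Gamma(4.5, 43.63).
The mode of Inverse-Gamma(a, b) is b/(a+1) = 43.63/5.5 ≈ 7.9327.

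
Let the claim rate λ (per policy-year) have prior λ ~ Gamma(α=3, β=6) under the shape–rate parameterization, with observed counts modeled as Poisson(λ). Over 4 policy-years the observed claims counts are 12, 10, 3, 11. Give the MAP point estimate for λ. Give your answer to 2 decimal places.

λ̂_MAP = 3.80

Σxᵢ = 12+10+3+11 = 36, with n = 4.
Posterior ∝ λ^2e^(−6λ) · λ^36e^(−4λ) = λ^38e^(−10λ), i.e. Gamma(shape=39, rate=10).
The mode of a Gamma(a, b) with a ≥ 1 (shape–rate) is (a−1)/b = 38/10 ≈ 3.80.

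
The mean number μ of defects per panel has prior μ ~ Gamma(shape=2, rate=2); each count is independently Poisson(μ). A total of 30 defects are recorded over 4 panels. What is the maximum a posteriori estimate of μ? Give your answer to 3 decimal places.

μ̂_MAP = 5.167

Σxᵢ = 30, n = 4.
Posterior ∝ μe^(−2μ) · μ^30e^(−4μ) = μ^31e^(−6μ), i.e. Gamma(shape=32, rate=6).
The mode of a Gamma(a, b) with a ≥ 1 (shape–rate) is (a−1)/b = 31/6 ≈ 5.167.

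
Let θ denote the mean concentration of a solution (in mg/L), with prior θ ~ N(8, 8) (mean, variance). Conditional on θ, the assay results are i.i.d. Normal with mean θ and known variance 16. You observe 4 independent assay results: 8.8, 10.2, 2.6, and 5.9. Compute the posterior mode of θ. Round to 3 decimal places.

θ̂_MAP = 7.250

n = 4; x̄ = (8.8 + 10.2 + 2.6 + 5.9)/4 = 27.5/4 = 6.875.
For a Normal prior and Normal likelihood with known variance, the posterior is Normal; its mode equals its mean, the precision-weighted average.
Prior precision 1/σ₀² = 1/8 = 0.125; data precision n/σ² = 4/16 = 0.25.
θ̂ = (0.125·8 + 0.25·6.875) / (0.125 + 0.25) = 2.71875/0.375 = 7.250.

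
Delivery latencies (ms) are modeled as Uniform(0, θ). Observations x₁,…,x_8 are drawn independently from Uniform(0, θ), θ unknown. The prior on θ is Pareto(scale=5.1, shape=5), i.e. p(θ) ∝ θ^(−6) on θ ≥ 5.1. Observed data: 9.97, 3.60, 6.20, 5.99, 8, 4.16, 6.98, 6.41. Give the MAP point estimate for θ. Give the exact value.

The Uniform(0, θ) likelihood is θ^(−n) for θ ≥ max(xᵢ), zero otherwise. Here max(xᵢ) = 9.97.
Posterior ∝ θ^(−6) · θ^(−8) = θ^(−14) on θ ≥ max(5.1, 9.97) = 9.97.
This density is strictly decreasing in θ, so the posterior mode lies at the lower boundary of the support.

θ̂_MAP = 9.97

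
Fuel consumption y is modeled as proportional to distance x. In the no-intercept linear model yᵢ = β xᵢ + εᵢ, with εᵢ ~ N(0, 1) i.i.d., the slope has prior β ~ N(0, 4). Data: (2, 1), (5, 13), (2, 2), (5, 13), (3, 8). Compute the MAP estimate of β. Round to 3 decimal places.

β̂_MAP = 2.379

log p(β | y) = −Σ(yᵢ − βxᵢ)²/(2·1) − β²/(2·4) + const.
Setting the derivative to zero: Σxᵢ(yᵢ − βxᵢ)/1 − β/4 = 0, so β = Σxᵢyᵢ / (Σxᵢ² + σ²/τ²).
Σxᵢyᵢ = 2·1 + 5·13 + 2·2 + 5·13 + 3·8 = 160; Σxᵢ² = 67; σ²/τ² = 0.25.
β̂_MAP = 160 / (67 + 0.25) = 160/67.25 ≈ 2.379.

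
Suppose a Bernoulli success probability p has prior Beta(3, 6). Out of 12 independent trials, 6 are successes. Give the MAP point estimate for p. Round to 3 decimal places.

p̂_MAP = 0.421

Prior: Beta(3, 6).
Data: 6 successes in 12 trials. The binomial likelihood contributes p^6(1−p)^6, so the posterior is Beta(3+6, 6+6) = Beta(9, 12).
For Beta(a, b) with a, b > 1 the mode is (a−1)/(a+b−2) = 8/19 ≈ 0.421.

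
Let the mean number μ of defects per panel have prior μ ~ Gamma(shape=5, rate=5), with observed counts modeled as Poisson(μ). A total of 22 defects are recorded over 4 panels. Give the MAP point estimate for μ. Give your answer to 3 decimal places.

Σxᵢ = 22, n = 4.
Posterior ∝ μ^4e^(−5μ) · μ^22e^(−4μ) = μ^26e^(−9μ), i.e. Gamma(shape=27, rate=9).
The mode of a Gamma(a, b) with a ≥ 1 (shape–rate) is (a−1)/b = 26/9 ≈ 2.889.

μ̂_MAP = 2.889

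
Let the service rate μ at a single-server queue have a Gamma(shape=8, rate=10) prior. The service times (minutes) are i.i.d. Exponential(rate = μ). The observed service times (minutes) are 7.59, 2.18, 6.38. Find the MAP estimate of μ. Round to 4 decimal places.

μ̂_MAP = 0.3824

The Exponential(rate=μ) likelihood is ∝ μ^n e^(−μΣtᵢ). Here n = 3 and Σtᵢ = 7.59 + 2.18 + 6.38 = 16.15.
Posterior ∝ μ^7e^(−10μ) · μ^3e^(−16.15μ) = μ^10e^(−26.15μ), i.e. Gamma(11, 26.15).
Mode = (a−1)/b = 10/26.15 ≈ 0.3824.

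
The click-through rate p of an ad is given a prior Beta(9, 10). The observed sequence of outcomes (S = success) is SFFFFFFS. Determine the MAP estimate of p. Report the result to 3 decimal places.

Prior: Beta(9, 10).
Data: 2 successes in 8 trials (from the sequence). The binomial likelihood contributes p^2(1−p)^6, so the posterior is Beta(9+2, 10+6) = Beta(11, 16).
For Beta(a, b) with a, b > 1 the mode is (a−1)/(a+b−2) = 10/25 ≈ 0.400.

p̂_MAP = 0.400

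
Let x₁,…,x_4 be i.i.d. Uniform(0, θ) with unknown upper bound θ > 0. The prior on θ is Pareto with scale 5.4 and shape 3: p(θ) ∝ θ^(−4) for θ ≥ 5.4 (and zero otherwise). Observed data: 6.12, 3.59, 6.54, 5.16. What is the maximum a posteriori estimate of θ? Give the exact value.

The Uniform(0, θ) likelihood is θ^(−n) for θ ≥ max(xᵢ), zero otherwise. Here max(xᵢ) = 6.54.
Posterior ∝ θ^(−4) · θ^(−4) = θ^(−8) on θ ≥ max(5.4, 6.54) = 6.54.
This density is strictly decreasing in θ, so the posterior mode lies at the lower boundary of the support.

θ̂_MAP = 6.54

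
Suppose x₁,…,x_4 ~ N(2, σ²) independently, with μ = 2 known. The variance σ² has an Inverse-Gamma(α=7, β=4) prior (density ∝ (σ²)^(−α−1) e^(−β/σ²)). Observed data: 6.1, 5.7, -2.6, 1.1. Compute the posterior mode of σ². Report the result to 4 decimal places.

σ̂²_MAP = 3.0235

Sum of squared deviations about the known mean: SS = (6.1−2)² + (5.7−2)² + (-2.6−2)² + (1.1−2)² = 52.47.
The Normal likelihood contributes (σ²)^(−n/2) exp(−SS/(2σ²)), so the posterior is Inverse-Gamma(α + n/2, β + SS/2) = Inverse-Gamma(9, 30.235).
The mode of Inverse-Gamma(a, b) is b/(a+1) = 30.235/10 ≈ 3.0235.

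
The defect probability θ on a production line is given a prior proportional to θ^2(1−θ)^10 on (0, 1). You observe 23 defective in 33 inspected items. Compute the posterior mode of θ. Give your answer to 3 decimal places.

θ̂_MAP = 0.556

The prior density ∝ θ^2(1−θ)^10 is the kernel of Beta(3, 11).
Data: 23 successes in 33 trials. The binomial likelihood contributes θ^23(1−θ)^10, so the posterior is Beta(3+23, 11+10) = Beta(26, 21).
For Beta(a, b) with a, b > 1 the mode is (a−1)/(a+b−2) = 25/45 ≈ 0.556.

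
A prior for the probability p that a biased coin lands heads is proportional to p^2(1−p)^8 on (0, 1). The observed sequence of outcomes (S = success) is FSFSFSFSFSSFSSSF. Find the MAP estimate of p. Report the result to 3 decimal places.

p̂_MAP = 0.423

The prior density ∝ p^2(1−p)^8 is the kernel of Beta(3, 9).
Data: 9 successes in 16 trials (from the sequence). The binomial likelihood contributes p^9(1−p)^7, so the posterior is Beta(3+9, 9+7) = Beta(12, 16).
For Beta(a, b) with a, b > 1 the mode is (a−1)/(a+b−2) = 11/26 ≈ 0.423.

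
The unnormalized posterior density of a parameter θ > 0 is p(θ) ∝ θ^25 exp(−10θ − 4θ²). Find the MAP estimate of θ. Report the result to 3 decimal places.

θ̂_MAP = 1.250

ℓ'(θ) = 25/θ − 10 − 8θ. Setting this to zero and multiplying by θ: 8θ² + 10θ − 25 = 0.
θ = (−10 + √(10² + 4·8·25)) / (2·8) = (−10 + √900) / 16 = (−10 + 30)/16 = 5/4.
ℓ''(θ) = −25/θ² − 8 < 0, confirming a maximum.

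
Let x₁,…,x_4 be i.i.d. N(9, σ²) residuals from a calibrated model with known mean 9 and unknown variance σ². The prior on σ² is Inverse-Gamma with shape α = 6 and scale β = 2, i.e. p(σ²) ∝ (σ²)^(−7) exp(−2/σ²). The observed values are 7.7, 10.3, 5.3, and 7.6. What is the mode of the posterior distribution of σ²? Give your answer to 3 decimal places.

Sum of squared deviations about the known mean: SS = (7.7−9)² + (10.3−9)² + (5.3−9)² + (7.6−9)² = 19.03.
The Normal likelihood contributes (σ²)^(−n/2) exp(−SS/(2σ²)), so the posterior is Inverse-Gamma(α + n/2, β + SS/2) = Inverse-Gamma(8, 11.515).
The mode of Inverse-Gamma(a, b) is b/(a+1) = 11.515/9 ≈ 1.279.

σ̂²_MAP = 1.279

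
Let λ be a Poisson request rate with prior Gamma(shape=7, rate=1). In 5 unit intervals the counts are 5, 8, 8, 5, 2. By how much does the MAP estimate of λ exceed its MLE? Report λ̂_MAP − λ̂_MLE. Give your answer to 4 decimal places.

MAP − MLE = 0.0667

Σxᵢ = 28. Posterior is Gamma(35, 6); MAP = (35−1)/6 = 34/6 ≈ 5.66667.
MLE = x̄ = 28/5 ≈ 5.60000.
Difference = 34/6 − 28/5 = 1/15 ≈ 0.0667.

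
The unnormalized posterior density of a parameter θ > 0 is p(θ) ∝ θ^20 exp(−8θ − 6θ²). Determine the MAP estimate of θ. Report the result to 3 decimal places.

θ̂_MAP = 1.000

ℓ'(θ) = 20/θ − 8 − 12θ. Setting this to zero and multiplying by θ: 12θ² + 8θ − 20 = 0.
θ = (−8 + √(8² + 4·12·20)) / (2·12) = (−8 + √1024) / 24 = (−8 + 32)/24 = 1.
ℓ''(θ) = −20/θ² − 12 < 0, confirming a maximum.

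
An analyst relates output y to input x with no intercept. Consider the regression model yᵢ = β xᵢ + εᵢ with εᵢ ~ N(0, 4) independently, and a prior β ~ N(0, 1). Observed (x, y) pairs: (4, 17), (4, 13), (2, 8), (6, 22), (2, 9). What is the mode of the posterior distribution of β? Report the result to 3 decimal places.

β̂_MAP = 3.575

log p(β | y) = −Σ(yᵢ − βxᵢ)²/(2·4) − β²/(2·1) + const.
Setting the derivative to zero: Σxᵢ(yᵢ − βxᵢ)/4 − β/1 = 0, so β = Σxᵢyᵢ / (Σxᵢ² + σ²/τ²).
Σxᵢyᵢ = 4·17 + 4·13 + 2·8 + 6·22 + 2·9 = 286; Σxᵢ² = 76; σ²/τ² = 4.
β̂_MAP = 286 / (76 + 4) = 286/80 ≈ 3.575.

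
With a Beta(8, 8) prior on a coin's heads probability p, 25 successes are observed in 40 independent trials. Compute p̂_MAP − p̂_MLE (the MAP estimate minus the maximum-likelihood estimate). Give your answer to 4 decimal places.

MAP − MLE = -0.0324

Posterior is Beta(33, 23); MAP = (33−1)/(56−2) = 32/54 ≈ 0.59259.
MLE ignores the prior: p̂_MLE = k/n = 25/40 ≈ 0.62500.
Difference = 32/54 − 25/40 = -7/216 ≈ -0.0324.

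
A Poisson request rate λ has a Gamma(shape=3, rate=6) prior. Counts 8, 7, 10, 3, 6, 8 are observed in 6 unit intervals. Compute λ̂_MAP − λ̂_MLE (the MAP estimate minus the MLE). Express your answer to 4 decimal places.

MAP − MLE = -3.3333

Σxᵢ = 42. Posterior is Gamma(45, 12); MAP = (45−1)/12 = 44/12 ≈ 3.66667.
MLE = x̄ = 42/6 ≈ 7.00000.
Difference = 44/12 − 42/6 = -10/3 ≈ -3.3333.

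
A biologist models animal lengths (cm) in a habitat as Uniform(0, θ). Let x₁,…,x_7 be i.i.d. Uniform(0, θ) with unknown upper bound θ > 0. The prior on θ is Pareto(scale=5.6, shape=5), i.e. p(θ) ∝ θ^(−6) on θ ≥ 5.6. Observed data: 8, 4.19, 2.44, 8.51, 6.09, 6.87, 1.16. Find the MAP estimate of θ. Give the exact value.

The Uniform(0, θ) likelihood is θ^(−n) for θ ≥ max(xᵢ), zero otherwise. Here max(xᵢ) = 8.51.
Posterior ∝ θ^(−6) · θ^(−7) = θ^(−13) on θ ≥ max(5.6, 8.51) = 8.51.
This density is strictly decreasing in θ, so the posterior mode lies at the lower boundary of the support.

θ̂_MAP = 8.51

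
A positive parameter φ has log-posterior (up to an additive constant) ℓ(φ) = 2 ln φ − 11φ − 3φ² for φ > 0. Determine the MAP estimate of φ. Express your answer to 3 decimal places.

ℓ'(φ) = 2/φ − 11 − 6φ. Setting this to zero and multiplying by φ: 6φ² + 11φ − 2 = 0.
φ = (−11 + √(11² + 4·6·2)) / (2·6) = (−11 + √169) / 12 = (−11 + 13)/12 = 1/6.
ℓ''(φ) = −2/φ² − 6 < 0, confirming a maximum.

φ̂_MAP = 0.167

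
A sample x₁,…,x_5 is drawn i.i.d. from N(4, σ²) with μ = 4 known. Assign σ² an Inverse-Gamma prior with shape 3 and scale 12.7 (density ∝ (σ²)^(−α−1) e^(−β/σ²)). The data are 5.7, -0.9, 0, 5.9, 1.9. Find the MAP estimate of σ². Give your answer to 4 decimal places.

Sum of squared deviations about the known mean: SS = (5.7−4)² + (-0.9−4)² + (0−4)² + (5.9−4)² + (1.9−4)² = 50.92.
The Normal likelihood contributes (σ²)^(−n/2) exp(−SS/(2σ²)), so the posterior is Inverse-Gamma(α + n/2, β + SS/2) = Inverse-Gamma(5.5, 38.16).
The mode of Inverse-Gamma(a, b) is b/(a+1) = 38.16/6.5 ≈ 5.8708.

σ̂²_MAP = 5.8708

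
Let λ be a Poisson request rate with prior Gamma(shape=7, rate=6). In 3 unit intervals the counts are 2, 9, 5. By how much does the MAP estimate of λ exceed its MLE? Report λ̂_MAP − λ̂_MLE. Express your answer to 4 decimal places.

Σxᵢ = 16. Posterior is Gamma(23, 9); MAP = (23−1)/9 = 22/9 ≈ 2.44444.
MLE = x̄ = 16/3 ≈ 5.33333.
Difference = 22/9 − 16/3 = -26/9 ≈ -2.8889.

MAP − MLE = -2.8889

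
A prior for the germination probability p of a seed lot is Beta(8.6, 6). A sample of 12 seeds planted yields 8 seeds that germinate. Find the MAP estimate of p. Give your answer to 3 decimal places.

Prior: Beta(8.6, 6).
Data: 8 successes in 12 trials. The binomial likelihood contributes p^8(1−p)^4, so the posterior is Beta(8.6+8, 6+4) = Beta(16.6, 10).
For Beta(a, b) with a, b > 1 the mode is (a−1)/(a+b−2) = 15.6/24.6 ≈ 0.634.

p̂_MAP = 0.634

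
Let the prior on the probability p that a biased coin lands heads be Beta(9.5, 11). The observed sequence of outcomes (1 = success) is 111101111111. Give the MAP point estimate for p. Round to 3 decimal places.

Prior: Beta(9.5, 11).
Data: 11 successes in 12 trials (from the sequence). The binomial likelihood contributes p^11(1−p)^1, so the posterior is Beta(9.5+11, 11+1) = Beta(20.5, 12).
For Beta(a, b) with a, b > 1 the mode is (a−1)/(a+b−2) = 19.5/30.5 ≈ 0.639.

p̂_MAP = 0.639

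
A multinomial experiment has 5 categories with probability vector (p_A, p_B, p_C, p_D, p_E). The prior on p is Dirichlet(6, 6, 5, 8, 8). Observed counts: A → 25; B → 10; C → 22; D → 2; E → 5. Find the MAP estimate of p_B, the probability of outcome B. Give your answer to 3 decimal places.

MAP estimate of p_B = 0.163

The posterior is Dirichlet(αᵢ + nᵢ) = Dirichlet(31, 16, 27, 10, 13).
For a Dirichlet(a₁,…,a_K) with all aᵢ > 1, the mode has j-th component (aⱼ − 1)/(Σaᵢ − K).
Here Σaᵢ = 97 and K = 5, so p_B = (16 − 1)/(97 − 5) = 15/92 ≈ 0.163.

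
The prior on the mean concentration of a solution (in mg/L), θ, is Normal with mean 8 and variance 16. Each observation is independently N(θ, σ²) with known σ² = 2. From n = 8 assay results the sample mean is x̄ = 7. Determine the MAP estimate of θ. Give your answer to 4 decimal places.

θ̂_MAP = 7.0154

n = 8, x̄ = 7.
For a Normal prior and Normal likelihood with known variance, the posterior is Normal; its mode equals its mean, the precision-weighted average.
Prior precision 1/σ₀² = 1/16 = 0.0625; data precision n/σ² = 8/2 = 4.
θ̂ = (0.0625·8 + 4·7) / (0.0625 + 4) = 28.5/4.0625 = 456/65 ≈ 7.0154.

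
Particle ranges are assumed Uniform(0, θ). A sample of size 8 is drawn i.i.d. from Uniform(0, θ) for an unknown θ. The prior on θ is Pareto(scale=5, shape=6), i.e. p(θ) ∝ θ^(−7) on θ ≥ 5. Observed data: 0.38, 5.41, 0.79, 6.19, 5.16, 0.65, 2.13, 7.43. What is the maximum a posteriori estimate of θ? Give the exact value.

The Uniform(0, θ) likelihood is θ^(−n) for θ ≥ max(xᵢ), zero otherwise. Here max(xᵢ) = 7.43.
Posterior ∝ θ^(−7) · θ^(−8) = θ^(−15) on θ ≥ max(5, 7.43) = 7.43.
This density is strictly decreasing in θ, so the posterior mode lies at the lower boundary of the support.

θ̂_MAP = 7.43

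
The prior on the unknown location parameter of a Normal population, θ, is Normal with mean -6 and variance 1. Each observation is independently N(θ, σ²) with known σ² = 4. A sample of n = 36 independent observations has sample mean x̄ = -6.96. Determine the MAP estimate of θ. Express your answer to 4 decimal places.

n = 36, x̄ = -6.96.
For a Normal prior and Normal likelihood with known variance, the posterior is Normal; its mode equals its mean, the precision-weighted average.
Prior precision 1/σ₀² = 1/1 = 1; data precision n/σ² = 36/4 = 9.
θ̂ = (1·(-6) + 9·(-6.96)) / (1 + 9) = (-68.64)/10 = -6.8640.

θ̂_MAP = -6.8640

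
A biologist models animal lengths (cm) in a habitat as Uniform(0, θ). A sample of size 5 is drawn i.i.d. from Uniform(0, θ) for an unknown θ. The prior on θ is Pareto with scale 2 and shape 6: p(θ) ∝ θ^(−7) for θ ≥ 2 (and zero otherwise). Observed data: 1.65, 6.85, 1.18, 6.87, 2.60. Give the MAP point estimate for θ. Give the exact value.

The Uniform(0, θ) likelihood is θ^(−n) for θ ≥ max(xᵢ), zero otherwise. Here max(xᵢ) = 6.87.
Posterior ∝ θ^(−7) · θ^(−5) = θ^(−12) on θ ≥ max(2, 6.87) = 6.87.
This density is strictly decreasing in θ, so the posterior mode lies at the lower boundary of the support.

θ̂_MAP = 6.87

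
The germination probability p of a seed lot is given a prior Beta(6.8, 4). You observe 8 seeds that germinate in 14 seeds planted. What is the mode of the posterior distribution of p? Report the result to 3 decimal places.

Prior: Beta(6.8, 4).
Data: 8 successes in 14 trials. The binomial likelihood contributes p^8(1−p)^6, so the posterior is Beta(6.8+8, 4+6) = Beta(14.8, 10).
For Beta(a, b) with a, b > 1 the mode is (a−1)/(a+b−2) = 13.8/22.8 ≈ 0.605.

p̂_MAP = 0.605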